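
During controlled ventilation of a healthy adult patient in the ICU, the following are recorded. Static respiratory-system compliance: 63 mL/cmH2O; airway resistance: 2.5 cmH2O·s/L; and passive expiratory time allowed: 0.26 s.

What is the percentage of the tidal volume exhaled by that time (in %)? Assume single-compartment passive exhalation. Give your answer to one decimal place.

τ = R × C = 2.5 × 63 mL/cmH2O = 2.5 × 0.063 L/cmH2O = 0.1575 s.
Passive exhalation: V(t)/V₀ = e^(−t/τ) = e^(−0.26/0.1575) = 0.1919.
Fraction exhaled = 1 − 0.1919 = 0.8081 → 80.81%.

80.8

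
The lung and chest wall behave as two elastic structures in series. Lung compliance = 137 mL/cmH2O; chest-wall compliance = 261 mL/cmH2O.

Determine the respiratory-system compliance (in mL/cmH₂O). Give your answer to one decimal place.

89.8

Lung and chest wall are elastances in series: 1/Crs = 1/CL + 1/Ccw.
1/Crs = 1/137 + 1/261 = 0.01113.
Crs = 89.847 mL/cmH2O.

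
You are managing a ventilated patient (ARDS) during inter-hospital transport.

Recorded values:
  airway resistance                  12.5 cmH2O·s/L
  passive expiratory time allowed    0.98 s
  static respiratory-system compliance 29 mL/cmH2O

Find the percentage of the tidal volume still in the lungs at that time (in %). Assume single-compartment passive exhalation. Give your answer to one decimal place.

τ = R × C = 12.5 × 29 mL/cmH2O = 12.5 × 0.029 L/cmH2O = 0.3625 s.
Passive exhalation: V(t)/V₀ = e^(−t/τ) = e^(−0.98/0.3625) = 0.06697.
Fraction remaining = 0.06697 → 6.697%.

6.7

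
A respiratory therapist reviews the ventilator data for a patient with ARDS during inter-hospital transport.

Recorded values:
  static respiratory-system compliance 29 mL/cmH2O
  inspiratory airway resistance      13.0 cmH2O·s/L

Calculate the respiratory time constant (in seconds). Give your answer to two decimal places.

τ = R × C = 13.0 × 29 mL/cmH2O = 13.0 × 0.029 L/cmH2O = 0.377 s.

0.38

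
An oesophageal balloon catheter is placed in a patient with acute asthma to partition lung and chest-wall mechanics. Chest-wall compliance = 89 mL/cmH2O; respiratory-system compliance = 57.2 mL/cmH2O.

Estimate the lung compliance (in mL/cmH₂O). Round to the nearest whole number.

160

1/CL = 1/Crs − 1/Ccw.
1/CL = 1/57.2 − 1/89 = 0.006247.
CL = 160.08 mL/cmH2O.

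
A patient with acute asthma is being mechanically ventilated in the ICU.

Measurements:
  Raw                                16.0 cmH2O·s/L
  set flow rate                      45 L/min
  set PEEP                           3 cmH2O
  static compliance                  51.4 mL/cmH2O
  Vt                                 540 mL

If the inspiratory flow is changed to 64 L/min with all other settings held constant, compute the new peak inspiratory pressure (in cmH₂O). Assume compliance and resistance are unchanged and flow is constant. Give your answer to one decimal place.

Flow: 45 L/min ÷ 60 = 0.75 L/s.
New flow: 64 L/min ÷ 60 = 1.0667 L/s.
PIP = Vt/C + R·V̇ + PEEP (constant-flow equation of motion).
Only the resistive term changes: ΔPIP = R × ΔV̇ = 16.0 × (1.0667 − 0.75) = 16.0 × 0.3167 = 5.067 cmH2O.
Original PIP = 540/51.4 + 16.0×0.75 + 3 = 25.506 cmH2O; new PIP = 25.506 + (5.067) = 30.573 cmH2O.

30.6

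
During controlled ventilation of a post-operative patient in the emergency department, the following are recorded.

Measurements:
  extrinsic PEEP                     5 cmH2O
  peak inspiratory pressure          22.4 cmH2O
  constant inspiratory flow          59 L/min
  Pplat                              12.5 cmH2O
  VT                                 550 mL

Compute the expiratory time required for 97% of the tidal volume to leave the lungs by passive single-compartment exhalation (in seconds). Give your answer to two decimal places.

Flow: 59 L/min ÷ 60 = 0.9833 L/s.
R = (PIP − Pplat)/V̇ = (22.4 − 12.5) / 0.9833 = 9.9/0.9833 = 10.068 cmH2O·s/L.
C = Vt/(Pplat − PEEP) = 550.0 / (12.5 − 5) = 550.0/7.5 = 73.333 mL/cmH2O.
τ = R × C = 10.068 × 0.07333 L/cmH2O = 0.7383 s.
t = −τ·ln(1 − 0.97) = −0.7383·ln(0.03) = 2.589 s.

2.59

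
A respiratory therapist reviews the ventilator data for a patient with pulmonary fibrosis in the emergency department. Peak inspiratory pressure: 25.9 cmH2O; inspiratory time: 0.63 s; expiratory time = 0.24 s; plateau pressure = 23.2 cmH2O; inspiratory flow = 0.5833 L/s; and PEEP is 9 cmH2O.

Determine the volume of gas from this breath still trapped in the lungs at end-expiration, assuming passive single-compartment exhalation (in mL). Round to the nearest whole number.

50

Vt = flow × Ti = 0.5833 L/s × 0.63 s × 1000 mL/L = 367.48 mL.
R = (PIP − Pplat)/V̇ = (25.9 − 23.2) / 0.5833 = 2.7/0.5833 = 4.629 cmH2O·s/L.
C = Vt/(Pplat − PEEP) = 367.48 / (23.2 − 9) = 367.48/14.2 = 25.879 mL/cmH2O.
τ = R × C = 4.629 × 0.02588 L/cmH2O = 0.1198 s.
Fraction remaining = e^(−Te/τ) = e^(−0.24/0.1198) = 0.1349.
Trapped volume = 367.48 × 0.1349 = 49.573 mL.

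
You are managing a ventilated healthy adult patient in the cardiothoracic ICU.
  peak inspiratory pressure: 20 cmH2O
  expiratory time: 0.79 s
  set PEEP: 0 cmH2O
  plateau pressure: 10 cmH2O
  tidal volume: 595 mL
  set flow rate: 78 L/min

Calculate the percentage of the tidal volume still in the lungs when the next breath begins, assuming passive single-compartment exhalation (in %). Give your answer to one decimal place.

17.8

Flow: 78 L/min ÷ 60 = 1.3 L/s.
R = (PIP − Pplat)/V̇ = (20 − 10) / 1.3 = 10.0/1.3 = 7.692 cmH2O·s/L.
C = Vt/(Pplat − PEEP) = 595.0 / (10 − 0) = 595.0/10.0 = 59.5 mL/cmH2O.
τ = R × C = 7.692 × 0.0595 L/cmH2O = 0.4577 s.
Fraction remaining at end-expiration = e^(−Te/τ) = e^(−0.79/0.4577) = 0.178 → 17.8%.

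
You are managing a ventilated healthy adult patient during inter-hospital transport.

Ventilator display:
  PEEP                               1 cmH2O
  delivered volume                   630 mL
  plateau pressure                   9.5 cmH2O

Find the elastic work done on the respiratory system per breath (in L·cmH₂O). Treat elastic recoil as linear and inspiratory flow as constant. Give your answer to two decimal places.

2.68

Elastic work ≈ ½ × (Pplat − PEEP) × Vt = 0.5 × (9.5 − 1) × 0.630 L = 0.5 × 8.5 × 0.630 = 2.678 L·cmH2O.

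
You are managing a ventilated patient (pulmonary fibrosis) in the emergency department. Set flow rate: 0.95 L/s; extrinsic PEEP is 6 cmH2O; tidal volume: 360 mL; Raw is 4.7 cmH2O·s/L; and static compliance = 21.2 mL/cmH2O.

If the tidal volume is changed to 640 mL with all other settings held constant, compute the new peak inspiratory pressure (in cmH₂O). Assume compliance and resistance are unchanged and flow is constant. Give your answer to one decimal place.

40.7

PIP = Vt/C + R·V̇ + PEEP (constant-flow equation of motion).
Only the elastic term changes: ΔPIP = ΔVt / C = (640 − 360) / 21.2 = 13.208 cmH2O.
Original PIP = 360/21.2 + 4.7×0.95 + 6 = 27.446 cmH2O; new PIP = 27.446 + (13.208) = 40.654 cmH2O.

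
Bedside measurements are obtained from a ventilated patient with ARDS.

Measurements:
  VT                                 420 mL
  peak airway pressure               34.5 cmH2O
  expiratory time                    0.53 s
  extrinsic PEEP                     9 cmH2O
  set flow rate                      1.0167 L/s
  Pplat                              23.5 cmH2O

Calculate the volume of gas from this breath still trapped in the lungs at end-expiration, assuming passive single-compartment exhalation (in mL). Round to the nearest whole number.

77

R = (PIP − Pplat)/V̇ = (34.5 − 23.5) / 1.0167 = 11.0/1.0167 = 10.819 cmH2O·s/L.
C = Vt/(Pplat − PEEP) = 420.0 / (23.5 − 9) = 420.0/14.5 = 28.966 mL/cmH2O.
τ = R × C = 10.819 × 0.02897 L/cmH2O = 0.3134 s.
Fraction remaining = e^(−Te/τ) = e^(−0.53/0.3134) = 0.1843.
Trapped volume = 420.0 × 0.1843 = 77.406 mL.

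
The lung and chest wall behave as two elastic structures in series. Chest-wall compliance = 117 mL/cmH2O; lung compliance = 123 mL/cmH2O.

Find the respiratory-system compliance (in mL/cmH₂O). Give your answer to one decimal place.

60.0

Lung and chest wall are elastances in series: 1/Crs = 1/CL + 1/Ccw.
1/Crs = 1/123 + 1/117 = 0.01668.
Crs = 59.952 mL/cmH2O.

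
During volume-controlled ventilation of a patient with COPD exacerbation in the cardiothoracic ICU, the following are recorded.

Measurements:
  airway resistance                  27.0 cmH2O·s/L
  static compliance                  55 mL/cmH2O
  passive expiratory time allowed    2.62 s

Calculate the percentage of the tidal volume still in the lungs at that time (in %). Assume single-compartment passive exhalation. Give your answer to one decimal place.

τ = R × C = 27.0 × 55 mL/cmH2O = 27.0 × 0.055 L/cmH2O = 1.485 s.
Passive exhalation: V(t)/V₀ = e^(−t/τ) = e^(−2.62/1.485) = 0.1713.
Fraction remaining = 0.1713 → 17.13%.

17.1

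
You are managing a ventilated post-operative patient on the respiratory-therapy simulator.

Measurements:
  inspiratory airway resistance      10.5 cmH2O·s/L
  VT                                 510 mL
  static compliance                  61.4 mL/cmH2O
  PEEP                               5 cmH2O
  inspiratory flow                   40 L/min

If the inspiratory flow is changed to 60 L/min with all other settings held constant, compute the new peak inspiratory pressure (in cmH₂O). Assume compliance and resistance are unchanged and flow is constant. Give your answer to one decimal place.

Flow: 40 L/min ÷ 60 = 0.6667 L/s.
New flow: 60 L/min ÷ 60 = 1 L/s.
PIP = Vt/C + R·V̇ + PEEP (constant-flow equation of motion).
Only the resistive term changes: ΔPIP = R × ΔV̇ = 10.5 × (1 − 0.6667) = 10.5 × 0.3333 = 3.5 cmH2O.
Original PIP = 510/61.4 + 10.5×0.6667 + 5 = 20.307 cmH2O; new PIP = 20.307 + (3.5) = 23.807 cmH2O.

23.8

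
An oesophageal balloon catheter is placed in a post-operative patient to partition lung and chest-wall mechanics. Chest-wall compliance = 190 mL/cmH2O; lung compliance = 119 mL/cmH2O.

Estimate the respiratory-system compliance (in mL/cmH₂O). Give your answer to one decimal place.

73.2

Lung and chest wall are elastances in series: 1/Crs = 1/CL + 1/Ccw.
1/Crs = 1/119 + 1/190 = 0.01367.
Crs = 73.153 mL/cmH2O.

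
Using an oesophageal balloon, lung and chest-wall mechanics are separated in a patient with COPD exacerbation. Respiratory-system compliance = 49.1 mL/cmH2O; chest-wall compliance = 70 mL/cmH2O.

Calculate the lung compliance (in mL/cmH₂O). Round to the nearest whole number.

164

1/CL = 1/Crs − 1/Ccw.
1/CL = 1/49.1 − 1/70 = 0.006081.
CL = 164.45 mL/cmH2O.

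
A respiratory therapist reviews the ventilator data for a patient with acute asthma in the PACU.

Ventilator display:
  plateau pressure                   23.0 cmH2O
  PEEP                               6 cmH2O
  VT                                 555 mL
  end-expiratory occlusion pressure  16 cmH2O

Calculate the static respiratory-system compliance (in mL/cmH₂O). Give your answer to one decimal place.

End-expiratory occlusion gives total PEEP = 16 cmH2O (intrinsic PEEP = 16 − 6 = 10). Use total PEEP for the elastic gradient.
Cstat = Vt / (Pplat − PEEPtotal) = 555 / (23.0 − 16) = 555 / 7.0 = 79.286 mL/cmH2O.

79.3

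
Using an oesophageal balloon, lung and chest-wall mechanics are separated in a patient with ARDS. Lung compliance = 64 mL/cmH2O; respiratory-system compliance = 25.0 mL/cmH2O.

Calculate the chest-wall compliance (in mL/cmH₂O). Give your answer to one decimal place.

41.0

1/Ccw = 1/Crs − 1/CL.
1/Ccw = 1/25.0 − 1/64 = 0.02438.
Ccw = 41.017 mL/cmH2O.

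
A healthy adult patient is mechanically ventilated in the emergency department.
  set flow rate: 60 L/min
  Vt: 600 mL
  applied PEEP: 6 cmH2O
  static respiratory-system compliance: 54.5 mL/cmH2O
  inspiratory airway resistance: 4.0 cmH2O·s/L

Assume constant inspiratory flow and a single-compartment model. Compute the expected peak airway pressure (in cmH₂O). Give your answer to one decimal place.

21.0

Flow: 60 L/min ÷ 60 = 1 L/s.
Equation of motion (constant flow): PIP = Vt/C + R·V̇ + PEEP.
PIP = 600/54.5 + 4.0×1 + 6 = 11.009 + 4.0 + 6 = 21.009 cmH2O.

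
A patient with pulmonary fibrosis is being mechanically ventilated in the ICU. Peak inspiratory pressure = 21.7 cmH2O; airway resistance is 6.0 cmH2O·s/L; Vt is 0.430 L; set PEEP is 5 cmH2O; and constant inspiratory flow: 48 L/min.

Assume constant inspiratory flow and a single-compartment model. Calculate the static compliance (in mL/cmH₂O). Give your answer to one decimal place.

Flow: 48 L/min ÷ 60 = 0.8 L/s.
Equation of motion (constant flow): PIP = Vt/C + R·V̇ + PEEP.
Vt/C = PIP − R·V̇ − PEEP = 21.7 − 6.0×0.8 − 5 = 21.7 − 4.8 − 5 = 11.9 cmH2O.
C = Vt / 11.9 = 430 / 11.9 = 36.134 mL/cmH2O.

36.1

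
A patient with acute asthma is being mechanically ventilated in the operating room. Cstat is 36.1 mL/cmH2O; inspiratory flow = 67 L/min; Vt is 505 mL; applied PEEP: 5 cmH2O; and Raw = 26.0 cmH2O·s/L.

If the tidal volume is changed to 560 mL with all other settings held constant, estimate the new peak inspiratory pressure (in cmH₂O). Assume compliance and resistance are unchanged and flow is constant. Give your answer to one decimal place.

Flow: 67 L/min ÷ 60 = 1.1167 L/s.
PIP = Vt/C + R·V̇ + PEEP (constant-flow equation of motion).
Only the elastic term changes: ΔPIP = ΔVt / C = (560 − 505) / 36.1 = 1.524 cmH2O.
Original PIP = 505/36.1 + 26.0×1.1167 + 5 = 48.023 cmH2O; new PIP = 48.023 + (1.524) = 49.547 cmH2O.

49.5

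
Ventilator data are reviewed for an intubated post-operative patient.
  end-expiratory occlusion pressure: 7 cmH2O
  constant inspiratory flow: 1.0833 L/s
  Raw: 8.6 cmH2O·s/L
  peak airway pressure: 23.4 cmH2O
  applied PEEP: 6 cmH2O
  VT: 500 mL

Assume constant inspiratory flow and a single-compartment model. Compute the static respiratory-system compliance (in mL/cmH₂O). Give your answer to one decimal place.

Total PEEP = 7 cmH2O (set 6 + intrinsic 1); this is the baseline alveolar pressure.
Equation of motion (constant flow): PIP = Vt/C + R·V̇ + PEEP.
Vt/C = PIP − R·V̇ − PEEP = 23.4 − 8.6×1.0833 − 7 = 23.4 − 9.316 − 7 = 7.084 cmH2O.
C = Vt / 7.084 = 500 / 7.084 = 70.582 mL/cmH2O.

70.6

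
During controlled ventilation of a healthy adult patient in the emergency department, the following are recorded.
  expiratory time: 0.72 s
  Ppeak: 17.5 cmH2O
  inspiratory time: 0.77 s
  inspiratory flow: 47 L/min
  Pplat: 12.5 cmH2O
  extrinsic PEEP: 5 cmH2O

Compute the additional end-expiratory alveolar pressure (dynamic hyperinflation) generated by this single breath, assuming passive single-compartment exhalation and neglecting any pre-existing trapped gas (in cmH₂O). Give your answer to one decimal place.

1.8

Flow: 47 L/min ÷ 60 = 0.7833 L/s.
Vt = flow × Ti = 0.7833 L/s × 0.77 s × 1000 mL/L = 603.14 mL.
R = (PIP − Pplat)/V̇ = (17.5 − 12.5) / 0.7833 = 5.0/0.7833 = 6.383 cmH2O·s/L.
C = Vt/(Pplat − PEEP) = 603.14 / (12.5 − 5) = 603.14/7.5 = 80.419 mL/cmH2O.
τ = R × C = 6.383 × 0.08042 L/cmH2O = 0.5133 s.
Fraction remaining = e^(−Te/τ) = e^(−0.72/0.5133) = 0.2459; trapped volume = 603.14 × 0.2459 = 148.31 mL.
Additional alveolar pressure from trapping ≈ V_trapped / C = 148.31 / 80.419 = 1.844 cmH2O.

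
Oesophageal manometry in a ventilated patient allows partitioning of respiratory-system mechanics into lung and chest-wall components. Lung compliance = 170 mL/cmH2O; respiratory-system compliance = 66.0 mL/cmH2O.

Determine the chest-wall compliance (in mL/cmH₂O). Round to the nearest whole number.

108

1/Ccw = 1/Crs − 1/CL.
1/Ccw = 1/66.0 − 1/170 = 0.009269.
Ccw = 107.89 mL/cmH2O.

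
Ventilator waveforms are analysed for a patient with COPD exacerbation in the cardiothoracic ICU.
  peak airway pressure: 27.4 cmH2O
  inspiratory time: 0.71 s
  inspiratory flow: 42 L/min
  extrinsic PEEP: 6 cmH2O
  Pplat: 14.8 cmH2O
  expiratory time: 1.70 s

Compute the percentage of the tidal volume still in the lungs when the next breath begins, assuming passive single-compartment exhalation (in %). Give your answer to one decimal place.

Flow: 42 L/min ÷ 60 = 0.7 L/s.
Vt = flow × Ti = 0.7 L/s × 0.71 s × 1000 mL/L = 497.0 mL.
R = (PIP − Pplat)/V̇ = (27.4 − 14.8) / 0.7 = 12.6/0.7 = 18.0 cmH2O·s/L.
C = Vt/(Pplat − PEEP) = 497.0 / (14.8 − 6) = 497.0/8.8 = 56.477 mL/cmH2O.
τ = R × C = 18.0 × 0.05648 L/cmH2O = 1.017 s.
Fraction remaining at end-expiration = e^(−Te/τ) = e^(−1.70/1.017) = 0.1879 → 18.79%.

18.8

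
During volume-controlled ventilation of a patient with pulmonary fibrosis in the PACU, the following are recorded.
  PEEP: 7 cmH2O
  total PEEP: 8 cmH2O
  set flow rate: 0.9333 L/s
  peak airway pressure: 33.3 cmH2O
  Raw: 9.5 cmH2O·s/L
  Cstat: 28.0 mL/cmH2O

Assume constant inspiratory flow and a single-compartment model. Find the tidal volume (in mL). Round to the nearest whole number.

460

Total PEEP = 8 cmH2O (set 7 + intrinsic 1); this is the baseline alveolar pressure.
Equation of motion (constant flow): PIP = Vt/C + R·V̇ + PEEP.
Vt/C = PIP − R·V̇ − PEEP = 33.3 − 8.866 − 8 = 16.434 cmH2O.
Vt = C × 16.434 = 28.0 × 16.434 = 460.15 mL.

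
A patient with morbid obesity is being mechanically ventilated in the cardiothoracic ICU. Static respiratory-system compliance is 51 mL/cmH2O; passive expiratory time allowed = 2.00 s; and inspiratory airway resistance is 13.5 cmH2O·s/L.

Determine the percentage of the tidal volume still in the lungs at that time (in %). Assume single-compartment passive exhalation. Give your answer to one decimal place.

5.5

τ = R × C = 13.5 × 51 mL/cmH2O = 13.5 × 0.051 L/cmH2O = 0.6885 s.
Passive exhalation: V(t)/V₀ = e^(−t/τ) = e^(−2.00/0.6885) = 0.05476.
Fraction remaining = 0.05476 → 5.476%.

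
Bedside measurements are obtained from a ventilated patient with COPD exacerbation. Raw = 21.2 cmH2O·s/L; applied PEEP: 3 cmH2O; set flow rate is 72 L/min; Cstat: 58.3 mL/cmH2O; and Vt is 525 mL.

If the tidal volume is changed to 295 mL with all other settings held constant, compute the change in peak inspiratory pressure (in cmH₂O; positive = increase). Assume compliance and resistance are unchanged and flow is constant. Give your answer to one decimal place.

-3.9

PIP = Vt/C + R·V̇ + PEEP (constant-flow equation of motion).
Only the elastic term changes: ΔPIP = ΔVt / C = (295 − 525) / 58.3 = -3.945 cmH2O.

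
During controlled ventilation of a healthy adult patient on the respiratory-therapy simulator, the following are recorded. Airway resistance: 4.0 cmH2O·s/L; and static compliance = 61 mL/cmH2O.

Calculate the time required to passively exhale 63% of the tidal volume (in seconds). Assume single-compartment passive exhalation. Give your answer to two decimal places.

τ = R × C = 4.0 × 61 mL/cmH2O = 4.0 × 0.061 L/cmH2O = 0.244 s.
Exhaled fraction f = 1 − e^(−t/τ) → t = −τ·ln(1 − f) = −0.244·ln(0.37) = 0.2426 s.

0.24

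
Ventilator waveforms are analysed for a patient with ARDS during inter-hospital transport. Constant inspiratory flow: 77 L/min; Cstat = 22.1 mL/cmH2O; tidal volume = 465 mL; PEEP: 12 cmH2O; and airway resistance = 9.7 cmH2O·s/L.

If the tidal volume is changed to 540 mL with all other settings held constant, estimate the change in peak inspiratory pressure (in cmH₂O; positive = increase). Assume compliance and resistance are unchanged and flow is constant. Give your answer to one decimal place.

3.4

PIP = Vt/C + R·V̇ + PEEP (constant-flow equation of motion).
Only the elastic term changes: ΔPIP = ΔVt / C = (540 − 465) / 22.1 = 3.394 cmH2O.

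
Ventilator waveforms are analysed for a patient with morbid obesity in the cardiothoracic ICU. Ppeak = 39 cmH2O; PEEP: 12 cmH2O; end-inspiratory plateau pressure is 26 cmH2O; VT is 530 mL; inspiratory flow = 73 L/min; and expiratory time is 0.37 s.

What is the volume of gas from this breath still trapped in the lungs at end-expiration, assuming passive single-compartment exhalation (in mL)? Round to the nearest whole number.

212

Flow: 73 L/min ÷ 60 = 1.2167 L/s.
R = (PIP − Pplat)/V̇ = (39 − 26) / 1.2167 = 13.0/1.2167 = 10.685 cmH2O·s/L.
C = Vt/(Pplat − PEEP) = 530.0 / (26 − 12) = 530.0/14.0 = 37.857 mL/cmH2O.
τ = R × C = 10.685 × 0.03786 L/cmH2O = 0.4045 s.
Fraction remaining = e^(−Te/τ) = e^(−0.37/0.4045) = 0.4006.
Trapped volume = 530.0 × 0.4006 = 212.32 mL.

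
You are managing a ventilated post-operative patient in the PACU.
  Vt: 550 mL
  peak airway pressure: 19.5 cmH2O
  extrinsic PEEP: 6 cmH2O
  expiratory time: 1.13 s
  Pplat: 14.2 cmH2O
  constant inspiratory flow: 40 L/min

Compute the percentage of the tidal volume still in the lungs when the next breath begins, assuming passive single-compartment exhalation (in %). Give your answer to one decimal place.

Flow: 40 L/min ÷ 60 = 0.6667 L/s.
R = (PIP − Pplat)/V̇ = (19.5 − 14.2) / 0.6667 = 5.3/0.6667 = 7.95 cmH2O·s/L.
C = Vt/(Pplat − PEEP) = 550.0 / (14.2 − 6) = 550.0/8.2 = 67.073 mL/cmH2O.
τ = R × C = 7.95 × 0.06707 L/cmH2O = 0.5332 s.
Fraction remaining at end-expiration = e^(−Te/τ) = e^(−1.13/0.5332) = 0.1201 → 12.01%.

12.0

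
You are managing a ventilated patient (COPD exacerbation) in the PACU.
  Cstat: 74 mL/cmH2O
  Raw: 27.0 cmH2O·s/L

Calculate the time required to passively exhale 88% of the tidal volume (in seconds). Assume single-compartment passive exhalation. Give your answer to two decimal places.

4.24

τ = R × C = 27.0 × 74 mL/cmH2O = 27.0 × 0.074 L/cmH2O = 1.998 s.
Exhaled fraction f = 1 − e^(−t/τ) → t = −τ·ln(1 − f) = −1.998·ln(0.12) = 4.236 s.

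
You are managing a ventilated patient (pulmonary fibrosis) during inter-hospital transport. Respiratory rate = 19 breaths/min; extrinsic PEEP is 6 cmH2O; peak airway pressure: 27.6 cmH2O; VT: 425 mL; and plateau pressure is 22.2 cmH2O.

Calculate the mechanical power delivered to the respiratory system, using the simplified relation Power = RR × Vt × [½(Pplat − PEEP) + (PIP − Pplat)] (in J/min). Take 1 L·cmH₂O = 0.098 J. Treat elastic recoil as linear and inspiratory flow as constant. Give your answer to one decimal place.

10.7

Per-breath work = Vt × [½(Pplat−PEEP) + (PIP−Pplat)] = 0.425 × [0.5×16.2 + 5.4] = 0.425 × 13.5 = 5.738 L·cmH2O.
Power = 19 × 5.738 = 109.02 L·cmH2O/min.
× 0.098 J/(L·cmH2O) → 10.684 J/min.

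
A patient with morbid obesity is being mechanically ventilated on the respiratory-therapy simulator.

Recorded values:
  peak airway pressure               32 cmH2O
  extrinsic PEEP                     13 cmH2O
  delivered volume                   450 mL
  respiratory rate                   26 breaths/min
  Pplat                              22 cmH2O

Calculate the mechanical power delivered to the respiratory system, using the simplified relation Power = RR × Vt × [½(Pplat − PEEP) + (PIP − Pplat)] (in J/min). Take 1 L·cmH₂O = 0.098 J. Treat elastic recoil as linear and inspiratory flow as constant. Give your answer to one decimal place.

Per-breath work = Vt × [½(Pplat−PEEP) + (PIP−Pplat)] = 0.450 × [0.5×9.0 + 10.0] = 0.450 × 14.5 = 6.525 L·cmH2O.
Power = 26 × 6.525 = 169.65 L·cmH2O/min.
× 0.098 J/(L·cmH2O) → 16.626 J/min.

16.6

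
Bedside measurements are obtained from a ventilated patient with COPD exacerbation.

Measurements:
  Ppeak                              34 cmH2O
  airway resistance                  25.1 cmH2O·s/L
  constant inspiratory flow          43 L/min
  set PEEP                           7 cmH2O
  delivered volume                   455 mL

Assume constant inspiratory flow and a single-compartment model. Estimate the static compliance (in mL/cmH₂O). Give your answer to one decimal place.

Flow: 43 L/min ÷ 60 = 0.7167 L/s.
Equation of motion (constant flow): PIP = Vt/C + R·V̇ + PEEP.
Vt/C = PIP − R·V̇ − PEEP = 34 − 25.1×0.7167 − 7 = 34 − 17.989 − 7 = 9.011 cmH2O.
C = Vt / 9.011 = 455 / 9.011 = 50.494 mL/cmH2O.

50.5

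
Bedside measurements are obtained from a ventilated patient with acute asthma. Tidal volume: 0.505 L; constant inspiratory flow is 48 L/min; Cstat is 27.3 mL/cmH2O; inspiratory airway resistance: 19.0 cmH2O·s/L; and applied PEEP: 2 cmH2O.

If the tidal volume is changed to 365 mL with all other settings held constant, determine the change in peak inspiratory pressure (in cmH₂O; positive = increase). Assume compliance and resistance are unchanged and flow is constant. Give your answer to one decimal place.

PIP = Vt/C + R·V̇ + PEEP (constant-flow equation of motion).
Only the elastic term changes: ΔPIP = ΔVt / C = (365 − 505) / 27.3 = -5.128 cmH2O.

-5.1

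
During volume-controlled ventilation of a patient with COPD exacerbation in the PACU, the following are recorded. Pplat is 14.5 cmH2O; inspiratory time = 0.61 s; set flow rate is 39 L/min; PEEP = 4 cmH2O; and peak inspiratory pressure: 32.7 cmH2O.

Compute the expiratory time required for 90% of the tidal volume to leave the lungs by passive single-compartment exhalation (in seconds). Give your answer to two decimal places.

Flow: 39 L/min ÷ 60 = 0.65 L/s.
Vt = flow × Ti = 0.65 L/s × 0.61 s × 1000 mL/L = 396.5 mL.
R = (PIP − Pplat)/V̇ = (32.7 − 14.5) / 0.65 = 18.2/0.65 = 28.0 cmH2O·s/L.
C = Vt/(Pplat − PEEP) = 396.5 / (14.5 − 4) = 396.5/10.5 = 37.762 mL/cmH2O.
τ = R × C = 28.0 × 0.03776 L/cmH2O = 1.057 s.
t = −τ·ln(1 − 0.90) = −1.057·ln(0.1) = 2.434 s.

2.43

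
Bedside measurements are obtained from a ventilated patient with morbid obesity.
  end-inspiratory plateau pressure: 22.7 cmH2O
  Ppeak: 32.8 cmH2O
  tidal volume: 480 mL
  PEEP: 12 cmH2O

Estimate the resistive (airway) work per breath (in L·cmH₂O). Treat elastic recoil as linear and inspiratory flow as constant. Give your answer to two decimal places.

4.85

With constant inspiratory flow the resistive pressure is constant at PIP − Pplat = 32.8 − 22.7 = 10.1 cmH2O, so resistive work = 10.1 × 0.480 = 4.848 L·cmH2O.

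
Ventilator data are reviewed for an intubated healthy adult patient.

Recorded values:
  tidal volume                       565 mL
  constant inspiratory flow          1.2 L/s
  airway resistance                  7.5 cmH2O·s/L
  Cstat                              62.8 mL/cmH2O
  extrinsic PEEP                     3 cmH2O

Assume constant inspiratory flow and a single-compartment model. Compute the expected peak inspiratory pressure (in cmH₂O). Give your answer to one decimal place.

Equation of motion (constant flow): PIP = Vt/C + R·V̇ + PEEP.
PIP = 565/62.8 + 7.5×1.2 + 3 = 8.997 + 9.0 + 3 = 20.997 cmH2O.

21.0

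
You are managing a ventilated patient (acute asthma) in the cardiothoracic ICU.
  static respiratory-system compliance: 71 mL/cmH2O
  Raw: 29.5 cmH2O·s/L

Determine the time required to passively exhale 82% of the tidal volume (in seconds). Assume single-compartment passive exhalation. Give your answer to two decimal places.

τ = R × C = 29.5 × 71 mL/cmH2O = 29.5 × 0.071 L/cmH2O = 2.095 s.
Exhaled fraction f = 1 − e^(−t/τ) → t = −τ·ln(1 − f) = −2.095·ln(0.18) = 3.593 s.

3.59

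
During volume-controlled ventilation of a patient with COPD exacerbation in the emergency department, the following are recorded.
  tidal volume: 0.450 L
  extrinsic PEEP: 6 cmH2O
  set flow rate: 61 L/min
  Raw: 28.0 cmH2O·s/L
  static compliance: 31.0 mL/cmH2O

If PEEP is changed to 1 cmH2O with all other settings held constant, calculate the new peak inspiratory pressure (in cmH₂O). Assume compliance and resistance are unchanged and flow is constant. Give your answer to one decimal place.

44.0

Flow: 61 L/min ÷ 60 = 1.0167 L/s.
PIP = Vt/C + R·V̇ + PEEP (constant-flow equation of motion).
Only the baseline term changes: ΔPIP = ΔPEEP = 1 − 6 = -5.0 cmH2O.
Original PIP = 450/31.0 + 28.0×1.0167 + 6 = 48.984 cmH2O; new PIP = 48.984 + (-5.0) = 43.984 cmH2O.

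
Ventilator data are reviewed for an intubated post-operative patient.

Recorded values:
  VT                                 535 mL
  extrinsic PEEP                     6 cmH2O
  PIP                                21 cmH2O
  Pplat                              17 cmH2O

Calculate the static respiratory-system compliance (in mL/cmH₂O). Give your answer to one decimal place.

48.6

Cstat = Vt / (Pplat − PEEP) = 535 / (17 − 6) = 535 / 11.0 = 48.636 mL/cmH2O.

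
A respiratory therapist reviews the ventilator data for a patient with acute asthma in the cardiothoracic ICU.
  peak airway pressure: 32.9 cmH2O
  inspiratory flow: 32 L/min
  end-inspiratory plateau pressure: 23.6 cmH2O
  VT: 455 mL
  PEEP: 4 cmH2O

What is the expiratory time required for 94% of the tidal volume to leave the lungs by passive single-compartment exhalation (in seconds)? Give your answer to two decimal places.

Flow: 32 L/min ÷ 60 = 0.5333 L/s.
R = (PIP − Pplat)/V̇ = (32.9 − 23.6) / 0.5333 = 9.3/0.5333 = 17.439 cmH2O·s/L.
C = Vt/(Pplat − PEEP) = 455.0 / (23.6 − 4) = 455.0/19.6 = 23.214 mL/cmH2O.
τ = R × C = 17.439 × 0.02321 L/cmH2O = 0.4048 s.
t = −τ·ln(1 − 0.94) = −0.4048·ln(0.06) = 1.139 s.

1.14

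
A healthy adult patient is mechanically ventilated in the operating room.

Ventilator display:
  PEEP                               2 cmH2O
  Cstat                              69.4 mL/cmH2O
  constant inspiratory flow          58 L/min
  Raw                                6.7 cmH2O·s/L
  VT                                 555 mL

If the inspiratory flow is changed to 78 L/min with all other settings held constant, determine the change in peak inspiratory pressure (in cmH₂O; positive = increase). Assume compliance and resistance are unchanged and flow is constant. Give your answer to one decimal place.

Flow: 58 L/min ÷ 60 = 0.9667 L/s.
New flow: 78 L/min ÷ 60 = 1.3 L/s.
PIP = Vt/C + R·V̇ + PEEP (constant-flow equation of motion).
Only the resistive term changes: ΔPIP = R × ΔV̇ = 6.7 × (1.3 − 0.9667) = 6.7 × 0.3333 = 2.233 cmH2O.

2.2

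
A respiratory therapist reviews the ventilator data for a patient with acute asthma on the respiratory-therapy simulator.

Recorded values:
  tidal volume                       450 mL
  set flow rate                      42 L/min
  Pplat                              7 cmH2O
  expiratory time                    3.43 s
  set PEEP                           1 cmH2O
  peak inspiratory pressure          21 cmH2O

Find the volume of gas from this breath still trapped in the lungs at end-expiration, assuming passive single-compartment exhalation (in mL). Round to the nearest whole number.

46

Flow: 42 L/min ÷ 60 = 0.7 L/s.
R = (PIP − Pplat)/V̇ = (21 − 7) / 0.7 = 14.0/0.7 = 20.0 cmH2O·s/L.
C = Vt/(Pplat − PEEP) = 450.0 / (7 − 1) = 450.0/6.0 = 75.0 mL/cmH2O.
τ = R × C = 20.0 × 0.075 L/cmH2O = 1.5 s.
Fraction remaining = e^(−Te/τ) = e^(−3.43/1.5) = 0.1016.
Trapped volume = 450.0 × 0.1016 = 45.72 mL.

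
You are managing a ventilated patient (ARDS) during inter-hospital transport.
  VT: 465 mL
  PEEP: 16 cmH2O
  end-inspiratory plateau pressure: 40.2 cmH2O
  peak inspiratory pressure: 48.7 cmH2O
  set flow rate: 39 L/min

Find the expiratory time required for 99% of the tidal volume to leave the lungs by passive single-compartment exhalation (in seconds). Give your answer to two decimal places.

Flow: 39 L/min ÷ 60 = 0.65 L/s.
R = (PIP − Pplat)/V̇ = (48.7 − 40.2) / 0.65 = 8.5/0.65 = 13.077 cmH2O·s/L.
C = Vt/(Pplat − PEEP) = 465.0 / (40.2 − 16) = 465.0/24.2 = 19.215 mL/cmH2O.
τ = R × C = 13.077 × 0.01922 L/cmH2O = 0.2513 s.
t = −τ·ln(1 − 0.99) = −0.2513·ln(0.01) = 1.157 s.

1.16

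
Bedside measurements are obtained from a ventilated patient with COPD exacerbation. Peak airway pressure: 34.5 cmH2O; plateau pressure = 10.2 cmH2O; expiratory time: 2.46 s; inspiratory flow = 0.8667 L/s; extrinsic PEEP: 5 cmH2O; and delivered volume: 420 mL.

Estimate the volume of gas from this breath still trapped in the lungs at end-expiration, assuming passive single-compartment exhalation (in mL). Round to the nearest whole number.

142

R = (PIP − Pplat)/V̇ = (34.5 − 10.2) / 0.8667 = 24.3/0.8667 = 28.037 cmH2O·s/L.
C = Vt/(Pplat − PEEP) = 420.0 / (10.2 − 5) = 420.0/5.2 = 80.769 mL/cmH2O.
τ = R × C = 28.037 × 0.08077 L/cmH2O = 2.265 s.
Fraction remaining = e^(−Te/τ) = e^(−2.46/2.265) = 0.3375.
Trapped volume = 420.0 × 0.3375 = 141.75 mL.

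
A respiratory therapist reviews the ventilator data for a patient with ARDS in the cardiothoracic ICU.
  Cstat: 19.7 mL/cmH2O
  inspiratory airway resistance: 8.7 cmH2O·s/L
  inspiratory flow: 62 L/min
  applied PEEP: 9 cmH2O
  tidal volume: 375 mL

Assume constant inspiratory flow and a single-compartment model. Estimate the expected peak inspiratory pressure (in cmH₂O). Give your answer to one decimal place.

Flow: 62 L/min ÷ 60 = 1.0333 L/s.
Equation of motion (constant flow): PIP = Vt/C + R·V̇ + PEEP.
PIP = 375/19.7 + 8.7×1.0333 + 9 = 19.036 + 8.99 + 9 = 37.026 cmH2O.

37.0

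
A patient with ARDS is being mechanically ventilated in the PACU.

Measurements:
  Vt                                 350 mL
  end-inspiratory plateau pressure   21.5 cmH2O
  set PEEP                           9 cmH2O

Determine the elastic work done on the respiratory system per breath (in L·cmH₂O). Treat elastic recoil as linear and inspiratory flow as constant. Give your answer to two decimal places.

2.19

Elastic work ≈ ½ × (Pplat − PEEP) × Vt = 0.5 × (21.5 − 9) × 0.350 L = 0.5 × 12.5 × 0.350 = 2.188 L·cmH2O.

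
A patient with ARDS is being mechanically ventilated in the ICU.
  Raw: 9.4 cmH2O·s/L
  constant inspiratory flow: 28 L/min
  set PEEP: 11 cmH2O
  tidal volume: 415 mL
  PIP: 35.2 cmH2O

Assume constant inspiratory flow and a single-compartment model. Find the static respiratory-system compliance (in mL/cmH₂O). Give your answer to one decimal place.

Flow: 28 L/min ÷ 60 = 0.4667 L/s.
Equation of motion (constant flow): PIP = Vt/C + R·V̇ + PEEP.
Vt/C = PIP − R·V̇ − PEEP = 35.2 − 9.4×0.4667 − 11 = 35.2 − 4.387 − 11 = 19.813 cmH2O.
C = Vt / 19.813 = 415 / 19.813 = 20.946 mL/cmH2O.

20.9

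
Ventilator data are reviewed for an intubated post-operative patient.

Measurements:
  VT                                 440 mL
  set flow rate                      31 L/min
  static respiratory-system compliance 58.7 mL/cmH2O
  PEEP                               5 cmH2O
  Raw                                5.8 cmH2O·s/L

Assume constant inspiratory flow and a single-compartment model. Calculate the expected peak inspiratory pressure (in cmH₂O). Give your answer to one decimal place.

15.5

Flow: 31 L/min ÷ 60 = 0.5167 L/s.
Equation of motion (constant flow): PIP = Vt/C + R·V̇ + PEEP.
PIP = 440/58.7 + 5.8×0.5167 + 5 = 7.496 + 2.997 + 5 = 15.493 cmH2O.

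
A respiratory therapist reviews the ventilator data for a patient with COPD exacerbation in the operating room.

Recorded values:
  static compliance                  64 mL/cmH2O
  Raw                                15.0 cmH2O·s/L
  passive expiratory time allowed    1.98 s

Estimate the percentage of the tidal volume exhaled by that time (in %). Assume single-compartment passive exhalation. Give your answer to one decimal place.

87.3

τ = R × C = 15.0 × 64 mL/cmH2O = 15.0 × 0.064 L/cmH2O = 0.96 s.
Passive exhalation: V(t)/V₀ = e^(−t/τ) = e^(−1.98/0.96) = 0.1271.
Fraction exhaled = 1 − 0.1271 = 0.8729 → 87.29%.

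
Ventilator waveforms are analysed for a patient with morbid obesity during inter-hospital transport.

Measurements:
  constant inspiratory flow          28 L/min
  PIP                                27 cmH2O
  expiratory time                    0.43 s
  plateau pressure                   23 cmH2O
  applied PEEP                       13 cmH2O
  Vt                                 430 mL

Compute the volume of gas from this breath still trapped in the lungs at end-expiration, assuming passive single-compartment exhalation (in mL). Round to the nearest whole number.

134

Flow: 28 L/min ÷ 60 = 0.4667 L/s.
R = (PIP − Pplat)/V̇ = (27 − 23) / 0.4667 = 4.0/0.4667 = 8.571 cmH2O·s/L.
C = Vt/(Pplat − PEEP) = 430.0 / (23 − 13) = 430.0/10.0 = 43.0 mL/cmH2O.
τ = R × C = 8.571 × 0.043 L/cmH2O = 0.3686 s.
Fraction remaining = e^(−Te/τ) = e^(−0.43/0.3686) = 0.3114.
Trapped volume = 430.0 × 0.3114 = 133.9 mL.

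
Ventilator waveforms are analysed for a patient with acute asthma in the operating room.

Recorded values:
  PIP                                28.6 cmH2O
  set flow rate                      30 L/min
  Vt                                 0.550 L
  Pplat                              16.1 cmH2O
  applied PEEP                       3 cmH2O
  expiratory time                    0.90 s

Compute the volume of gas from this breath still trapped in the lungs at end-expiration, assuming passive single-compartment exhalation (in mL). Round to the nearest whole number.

233

Flow: 30 L/min ÷ 60 = 0.5 L/s.
R = (PIP − Pplat)/V̇ = (28.6 − 16.1) / 0.5 = 12.5/0.5 = 25.0 cmH2O·s/L.
C = Vt/(Pplat − PEEP) = 550.0 / (16.1 − 3) = 550.0/13.1 = 41.985 mL/cmH2O.
τ = R × C = 25.0 × 0.04199 L/cmH2O = 1.05 s.
Fraction remaining = e^(−Te/τ) = e^(−0.90/1.05) = 0.4244.
Trapped volume = 550.0 × 0.4244 = 233.42 mL.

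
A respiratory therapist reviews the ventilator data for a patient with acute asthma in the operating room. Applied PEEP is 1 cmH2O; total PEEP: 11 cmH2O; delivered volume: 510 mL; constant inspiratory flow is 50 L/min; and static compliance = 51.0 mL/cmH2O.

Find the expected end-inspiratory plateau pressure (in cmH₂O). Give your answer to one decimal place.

21.0

End-expiratory occlusion gives total PEEP = 11 cmH2O (intrinsic PEEP = 11 − 1 = 10). Use total PEEP for the elastic gradient.
Pplat = PEEPtotal + Vt / Cstat = 11 + 510 / 51.0 = 11 + 10.0 = 21.0 cmH2O.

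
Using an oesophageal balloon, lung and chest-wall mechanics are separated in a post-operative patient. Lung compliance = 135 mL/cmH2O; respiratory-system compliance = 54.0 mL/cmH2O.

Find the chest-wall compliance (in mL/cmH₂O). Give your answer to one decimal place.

90.0

1/Ccw = 1/Crs − 1/CL.
1/Ccw = 1/54.0 − 1/135 = 0.01111.
Ccw = 90.009 mL/cmH2O.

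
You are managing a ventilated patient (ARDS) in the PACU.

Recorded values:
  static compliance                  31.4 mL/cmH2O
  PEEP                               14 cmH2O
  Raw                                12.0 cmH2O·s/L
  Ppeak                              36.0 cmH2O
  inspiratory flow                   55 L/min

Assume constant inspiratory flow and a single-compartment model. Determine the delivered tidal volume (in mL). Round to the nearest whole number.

Flow: 55 L/min ÷ 60 = 0.9167 L/s.
Equation of motion (constant flow): PIP = Vt/C + R·V̇ + PEEP.
Vt/C = PIP − R·V̇ − PEEP = 36.0 − 11.0 − 14 = 11.0 cmH2O.
Vt = C × 11.0 = 31.4 × 11.0 = 345.4 mL.

345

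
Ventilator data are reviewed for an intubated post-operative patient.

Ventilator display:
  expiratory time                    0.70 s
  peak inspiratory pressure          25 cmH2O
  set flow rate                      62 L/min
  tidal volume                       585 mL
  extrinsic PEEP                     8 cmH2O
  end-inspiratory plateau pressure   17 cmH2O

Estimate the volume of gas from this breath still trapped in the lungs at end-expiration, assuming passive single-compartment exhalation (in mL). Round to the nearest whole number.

Flow: 62 L/min ÷ 60 = 1.0333 L/s.
R = (PIP − Pplat)/V̇ = (25 − 17) / 1.0333 = 8.0/1.0333 = 7.742 cmH2O·s/L.
C = Vt/(Pplat − PEEP) = 585.0 / (17 − 8) = 585.0/9.0 = 65.0 mL/cmH2O.
τ = R × C = 7.742 × 0.065 L/cmH2O = 0.5032 s.
Fraction remaining = e^(−Te/τ) = e^(−0.70/0.5032) = 0.2488.
Trapped volume = 585.0 × 0.2488 = 145.55 mL.

146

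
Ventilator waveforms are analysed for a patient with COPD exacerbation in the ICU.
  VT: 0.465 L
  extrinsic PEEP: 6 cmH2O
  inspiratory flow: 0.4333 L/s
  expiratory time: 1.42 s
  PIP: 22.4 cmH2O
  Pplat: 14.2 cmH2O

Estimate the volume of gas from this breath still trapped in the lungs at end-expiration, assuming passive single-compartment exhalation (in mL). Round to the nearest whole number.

124

R = (PIP − Pplat)/V̇ = (22.4 − 14.2) / 0.4333 = 8.2/0.4333 = 18.925 cmH2O·s/L.
C = Vt/(Pplat − PEEP) = 465.0 / (14.2 − 6) = 465.0/8.2 = 56.707 mL/cmH2O.
τ = R × C = 18.925 × 0.05671 L/cmH2O = 1.073 s.
Fraction remaining = e^(−Te/τ) = e^(−1.42/1.073) = 0.2662.
Trapped volume = 465.0 × 0.2662 = 123.78 mL.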